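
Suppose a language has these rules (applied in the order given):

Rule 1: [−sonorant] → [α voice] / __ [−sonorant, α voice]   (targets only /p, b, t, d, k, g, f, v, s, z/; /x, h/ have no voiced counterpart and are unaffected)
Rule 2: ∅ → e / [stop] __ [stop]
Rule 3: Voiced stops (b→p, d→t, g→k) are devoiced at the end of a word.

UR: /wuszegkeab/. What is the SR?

wuzzekekeap

Rule 1 (regressive voicing assimilation): /s/ precedes the voiced obstruent /z/, so it voices to [z] by assimilation. /g/ precedes the voiceless obstruent /k/, so it devoices to [k] by assimilation. /wuszegkeab/ → wuzzekkeab.
Rule 2 (stop-cluster e-epenthesis): /k/ and /k/ form a stop–stop cluster, so [e] is inserted between them. /wuzzekkeab/ → wuzzekekeab.
Rule 3 (final devoicing): /b/ is a voiced stop in word-final position, so it devoices to [p]. /wuzzekekeab/ → wuzzekekeap.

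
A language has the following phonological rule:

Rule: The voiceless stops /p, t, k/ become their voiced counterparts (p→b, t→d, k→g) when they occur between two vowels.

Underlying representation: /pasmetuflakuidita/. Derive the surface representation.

pasmeduflaguidida

Scanning /pasmetuflakuidita/: /p/ at position 1 is not in the conditioning environment; /t/ is a voiceless stop between vowels /e/ and /u/, so it voices to [d]; /k/ is a voiceless stop between vowels /a/ and /u/, so it voices to [g]; /t/ is a voiceless stop between vowels /i/ and /a/, so it voices to [d].
Result: [pasmeduflaguidida].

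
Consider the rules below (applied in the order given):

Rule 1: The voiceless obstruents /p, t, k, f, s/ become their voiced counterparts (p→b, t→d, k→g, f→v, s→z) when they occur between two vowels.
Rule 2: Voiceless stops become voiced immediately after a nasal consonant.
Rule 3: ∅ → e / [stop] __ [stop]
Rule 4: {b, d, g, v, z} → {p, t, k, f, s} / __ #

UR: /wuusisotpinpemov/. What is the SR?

Rule 1 (intervocalic voicing): /s/ is a voiceless obstruent between vowels /u/ and /i/, so it voices to [z]. /s/ is a voiceless obstruent between vowels /i/ and /o/, so it voices to [z]. /wuusisotpinpemov/ → wuuzizotpinpemov.
Rule 2 (post-nasal voicing): /p/ is a voiceless stop immediately after the nasal /n/, so it voices to [b]. /wuuzizotpinpemov/ → wuuzizotpinbemov.
Rule 3 (stop-cluster e-epenthesis): /t/ and /p/ form a stop–stop cluster, so [e] is inserted between them. /wuuzizotpinbemov/ → wuuzizotepinbemov.
Rule 4 (final devoicing): /v/ is a voiced obstruent in word-final position, so it devoices to [f]. /wuuzizotepinbemov/ → wuuzizotepinbemof.

wuuzizotepinbemof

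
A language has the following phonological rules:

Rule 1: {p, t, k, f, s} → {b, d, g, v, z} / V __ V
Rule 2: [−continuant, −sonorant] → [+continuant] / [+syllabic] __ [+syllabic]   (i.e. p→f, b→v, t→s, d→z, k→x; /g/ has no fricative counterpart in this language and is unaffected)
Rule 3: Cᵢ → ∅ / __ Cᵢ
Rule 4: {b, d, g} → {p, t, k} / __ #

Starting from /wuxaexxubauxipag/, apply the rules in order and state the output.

Rule 1 (intervocalic voicing): /p/ is a voiceless obstruent between vowels /i/ and /a/, so it voices to [b]. /wuxaexxubauxipag/ → wuxaexxubauxibag.
Rule 2 (intervocalic spirantization): /b/ is a stop between vowels /u/ and /a/, so it spirantizes to the fricative [v]. /b/ is a stop between vowels /i/ and /a/, so it spirantizes to the fricative [v]. /wuxaexxubauxibag/ → wuxaexxuvauxivag.
Rule 3 (degemination): /xx/ is a geminate; the first /x/ deletes. /wuxaexxuvauxivag/ → wuxaexuvauxivag.
Rule 4 (final devoicing): /g/ is a voiced stop in word-final position, so it devoices to [k]. /wuxaexuvauxivag/ → wuxaexuvauxivak.

wuxaexuvauxivak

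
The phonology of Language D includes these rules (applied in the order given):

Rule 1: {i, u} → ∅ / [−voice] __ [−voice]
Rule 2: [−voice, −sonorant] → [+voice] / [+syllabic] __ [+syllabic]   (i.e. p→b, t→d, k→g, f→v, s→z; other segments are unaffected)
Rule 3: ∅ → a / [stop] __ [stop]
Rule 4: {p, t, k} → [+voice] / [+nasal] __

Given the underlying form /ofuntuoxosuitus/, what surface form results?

Rule 1 (high vowel syncope): /u/ is a high vowel flanked by voiceless consonants /t/ and /s/, so it deletes. /ofuntuoxosuitus/ → ofuntuoxosuits.
Rule 2 (intervocalic voicing): /f/ is a voiceless obstruent between vowels /o/ and /u/, so it voices to [v]. /s/ is a voiceless obstruent between vowels /o/ and /u/, so it voices to [z]. /ofuntuoxosuits/ → ovuntuoxozuits.
Rule 3 (stop-cluster a-epenthesis): no segment meets the environment; /ovuntuoxozuits/ is unchanged.
Rule 4 (post-nasal voicing): /t/ is a voiceless stop immediately after the nasal /n/, so it voices to [d]. /ovuntuoxozuits/ → ovunduoxozuits.

ovunduoxozuits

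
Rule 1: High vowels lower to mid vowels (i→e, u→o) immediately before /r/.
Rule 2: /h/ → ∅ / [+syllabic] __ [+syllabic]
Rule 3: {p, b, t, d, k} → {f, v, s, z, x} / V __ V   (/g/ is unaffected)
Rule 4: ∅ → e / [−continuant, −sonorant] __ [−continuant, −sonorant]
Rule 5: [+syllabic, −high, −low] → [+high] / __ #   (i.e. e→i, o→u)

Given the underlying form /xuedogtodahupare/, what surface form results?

xuezogetozaufari

Rule 1 (pre-rhotic lowering): no segment meets the environment; /xuedogtodahupare/ is unchanged.
Rule 2 (intervocalic h-deletion): /h/ occurs between vowels /a/ and /u/, so it deletes. /xuedogtodahupare/ → xuedogtodaupare.
Rule 3 (intervocalic spirantization): /d/ is a stop between vowels /e/ and /o/, so it spirantizes to the fricative [z]. /d/ is a stop between vowels /o/ and /a/, so it spirantizes to the fricative [z]. /p/ is a stop between vowels /u/ and /a/, so it spirantizes to the fricative [f]. /xuedogtodaupare/ → xuezogtozaufare.
Rule 4 (stop-cluster e-epenthesis): /g/ and /t/ form a stop–stop cluster, so [e] is inserted between them. /xuezogtozaufare/ → xuezogetozaufare.
Rule 5 (final vowel raising): /e/ is a mid vowel in word-final position, so it raises to [i]. /xuezogetozaufare/ → xuezogetozaufari.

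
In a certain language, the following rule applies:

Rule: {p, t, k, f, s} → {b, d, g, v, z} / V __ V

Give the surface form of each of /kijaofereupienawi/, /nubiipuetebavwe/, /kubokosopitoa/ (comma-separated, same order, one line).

kijaovereubienawi, nubiibuedebavwe, kubogozobidoa

/kijaofereupienawi/: /f/ is a voiceless obstruent between vowels /o/ and /e/, so it voices to [v]. /p/ is a voiceless obstruent between vowels /u/ and /i/, so it voices to [b]. → [kijaovereubienawi].
/nubiipuetebavwe/: /p/ is a voiceless obstruent between vowels /i/ and /u/, so it voices to [b]. /t/ is a voiceless obstruent between vowels /e/ and /e/, so it voices to [d]. → [nubiibuedebavwe].
/kubokosopitoa/: /k/ is a voiceless obstruent between vowels /o/ and /o/, so it voices to [g]. /s/ is a voiceless obstruent between vowels /o/ and /o/, so it voices to [z]. /p/ is a voiceless obstruent between vowels /o/ and /i/, so it voices to [b]. /t/ is a voiceless obstruent between vowels /i/ and /o/, so it voices to [d]. → [kubogozobidoa].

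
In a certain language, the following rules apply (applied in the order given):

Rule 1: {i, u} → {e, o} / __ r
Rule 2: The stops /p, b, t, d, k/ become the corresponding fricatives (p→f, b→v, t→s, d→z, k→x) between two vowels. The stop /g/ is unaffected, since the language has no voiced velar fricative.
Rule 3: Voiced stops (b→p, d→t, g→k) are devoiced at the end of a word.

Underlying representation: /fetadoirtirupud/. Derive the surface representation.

Rule 1 (pre-rhotic lowering): /i/ is a high vowel immediately before /r/, so it lowers to [e]. /i/ is a high vowel immediately before /r/, so it lowers to [e]. /fetadoirtirupud/ → fetadoerterupud.
Rule 2 (intervocalic spirantization): /t/ is a stop between vowels /e/ and /a/, so it spirantizes to the fricative [s]. /d/ is a stop between vowels /a/ and /o/, so it spirantizes to the fricative [z]. /p/ is a stop between vowels /u/ and /u/, so it spirantizes to the fricative [f]. /fetadoerterupud/ → fesazoerterufud.
Rule 3 (final devoicing): /d/ is a voiced stop in word-final position, so it devoices to [t]. /fesazoerterufud/ → fesazoerterufut.

fesazoerterufut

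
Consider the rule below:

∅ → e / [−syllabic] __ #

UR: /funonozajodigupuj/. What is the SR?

funonozajodigupuje

the form ends in the consonant /j/, so [e] is inserted word-finally.
Surface form: [funonozajodigupuje].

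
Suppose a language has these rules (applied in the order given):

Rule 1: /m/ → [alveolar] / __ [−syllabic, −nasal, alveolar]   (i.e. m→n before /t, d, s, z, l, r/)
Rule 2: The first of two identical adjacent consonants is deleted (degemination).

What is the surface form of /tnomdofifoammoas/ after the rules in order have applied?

tnondofifoamoas

Rule 1 (nasal place assimilation): /m/ precedes the alveolar consonant /d/, so it assimilates in place to [n]. /tnomdofifoammoas/ → tnondofifoammoas.
Rule 2 (degemination): /mm/ is a geminate; the first /m/ deletes. /tnondofifoammoas/ → tnondofifoamoas.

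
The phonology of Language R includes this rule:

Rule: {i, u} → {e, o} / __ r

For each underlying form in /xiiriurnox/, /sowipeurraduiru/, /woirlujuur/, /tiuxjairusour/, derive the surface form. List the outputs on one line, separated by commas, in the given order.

xieriornox, sowipeorradueru, woerlujuor, tiuxjaerusoor

/xiiriurnox/: /i/ is a high vowel immediately before /r/, so it lowers to [e]. /u/ is a high vowel immediately before /r/, so it lowers to [o]. → [xieriornox].
/sowipeurraduiru/: /u/ is a high vowel immediately before /r/, so it lowers to [o]. /i/ is a high vowel immediately before /r/, so it lowers to [e]. → [sowipeorradueru].
/woirlujuur/: /i/ is a high vowel immediately before /r/, so it lowers to [e]. /u/ is a high vowel immediately before /r/, so it lowers to [o]. → [woerlujuor].
/tiuxjairusour/: /i/ is a high vowel immediately before /r/, so it lowers to [e]. /u/ is a high vowel immediately before /r/, so it lowers to [o]. → [tiuxjaerusoor].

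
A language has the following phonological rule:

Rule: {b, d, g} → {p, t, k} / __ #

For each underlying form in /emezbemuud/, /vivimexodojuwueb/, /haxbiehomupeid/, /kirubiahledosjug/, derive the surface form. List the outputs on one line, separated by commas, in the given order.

/emezbemuud/: /d/ is a voiced stop in word-final position, so it devoices to [t]. → [emezbemuut].
/vivimexodojuwueb/: /b/ is a voiced stop in word-final position, so it devoices to [p]. → [vivimexodojuwuep].
/haxbiehomupeid/: /d/ is a voiced stop in word-final position, so it devoices to [t]. → [haxbiehomupeit].
/kirubiahledosjug/: /g/ is a voiced stop in word-final position, so it devoices to [k]. → [kirubiahledosjuk].

emezbemuut, vivimexodojuwuep, haxbiehomupeit, kirubiahledosjuk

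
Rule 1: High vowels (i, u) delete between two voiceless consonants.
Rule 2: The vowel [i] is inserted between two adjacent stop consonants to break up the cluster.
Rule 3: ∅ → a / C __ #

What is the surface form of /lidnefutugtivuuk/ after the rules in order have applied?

Rule 1 (high vowel syncope): /u/ is a high vowel flanked by voiceless consonants /f/ and /t/, so it deletes. /lidnefutugtivuuk/ → lidneftugtivuuk.
Rule 2 (stop-cluster i-epenthesis): /g/ and /t/ form a stop–stop cluster, so [i] is inserted between them. /lidneftugtivuuk/ → lidneftugitivuuk.
Rule 3 (final a-epenthesis): the form ends in the consonant /k/, so [a] is inserted word-finally. /lidneftugitivuuk/ → lidneftugitivuuka.

lidneftugitivuuka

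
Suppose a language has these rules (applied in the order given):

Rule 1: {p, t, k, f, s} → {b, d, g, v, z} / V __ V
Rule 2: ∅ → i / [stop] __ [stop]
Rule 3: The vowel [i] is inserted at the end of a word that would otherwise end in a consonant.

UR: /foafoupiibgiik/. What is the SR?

Rule 1 (intervocalic voicing): /f/ is a voiceless obstruent between vowels /a/ and /o/, so it voices to [v]. /p/ is a voiceless obstruent between vowels /u/ and /i/, so it voices to [b]. /foafoupiibgiik/ → foavoubiibgiik.
Rule 2 (stop-cluster i-epenthesis): /b/ and /g/ form a stop–stop cluster, so [i] is inserted between them. /foavoubiibgiik/ → foavoubiibigiik.
Rule 3 (final i-epenthesis): the form ends in the consonant /k/, so [i] is inserted word-finally. /foavoubiibigiik/ → foavoubiibigiiki.

foavoubiibigiiki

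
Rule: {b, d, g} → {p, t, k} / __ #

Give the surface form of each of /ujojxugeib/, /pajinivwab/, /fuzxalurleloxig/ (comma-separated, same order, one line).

/ujojxugeib/: /b/ is a voiced stop in word-final position, so it devoices to [p]. → [ujojxugeip].
/pajinivwab/: /b/ is a voiced stop in word-final position, so it devoices to [p]. → [pajinivwap].
/fuzxalurleloxig/: /g/ is a voiced stop in word-final position, so it devoices to [k]. → [fuzxalurleloxik].

ujojxugeip, pajinivwap, fuzxalurleloxik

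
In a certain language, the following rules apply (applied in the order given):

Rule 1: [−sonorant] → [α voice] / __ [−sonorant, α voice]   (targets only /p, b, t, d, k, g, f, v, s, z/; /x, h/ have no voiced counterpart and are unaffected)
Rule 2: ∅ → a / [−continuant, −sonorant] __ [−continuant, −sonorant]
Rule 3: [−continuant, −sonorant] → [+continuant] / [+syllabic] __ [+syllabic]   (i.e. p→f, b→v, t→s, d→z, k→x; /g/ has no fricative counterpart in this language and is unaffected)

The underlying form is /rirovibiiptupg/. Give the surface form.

riroviviifasuvag

Rule 1 (regressive voicing assimilation): /p/ precedes the voiced obstruent /g/, so it voices to [b] by assimilation. /rirovibiiptupg/ → rirovibiiptubg.
Rule 2 (stop-cluster a-epenthesis): /p/ and /t/ form a stop–stop cluster, so [a] is inserted between them. /b/ and /g/ form a stop–stop cluster, so [a] is inserted between them. /rirovibiiptubg/ → rirovibiipatubag.
Rule 3 (intervocalic spirantization): /b/ is a stop between vowels /i/ and /i/, so it spirantizes to the fricative [v]. /p/ is a stop between vowels /i/ and /a/, so it spirantizes to the fricative [f]. /t/ is a stop between vowels /a/ and /u/, so it spirantizes to the fricative [s]. /b/ is a stop between vowels /u/ and /a/, so it spirantizes to the fricative [v]. /rirovibiipatubag/ → riroviviifasuvag.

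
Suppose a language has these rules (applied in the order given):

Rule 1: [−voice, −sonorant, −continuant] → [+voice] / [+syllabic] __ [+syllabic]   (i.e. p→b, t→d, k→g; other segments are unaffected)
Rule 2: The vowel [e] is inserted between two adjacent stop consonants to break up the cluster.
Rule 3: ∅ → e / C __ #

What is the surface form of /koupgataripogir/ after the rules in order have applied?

Rule 1 (intervocalic voicing): /t/ is a voiceless stop between vowels /a/ and /a/, so it voices to [d]. /p/ is a voiceless stop between vowels /i/ and /o/, so it voices to [b]. /koupgataripogir/ → koupgadaribogir.
Rule 2 (stop-cluster e-epenthesis): /p/ and /g/ form a stop–stop cluster, so [e] is inserted between them. /koupgadaribogir/ → koupegadaribogir.
Rule 3 (final e-epenthesis): the form ends in the consonant /r/, so [e] is inserted word-finally. /koupegadaribogir/ → koupegadaribogire.

koupegadaribogire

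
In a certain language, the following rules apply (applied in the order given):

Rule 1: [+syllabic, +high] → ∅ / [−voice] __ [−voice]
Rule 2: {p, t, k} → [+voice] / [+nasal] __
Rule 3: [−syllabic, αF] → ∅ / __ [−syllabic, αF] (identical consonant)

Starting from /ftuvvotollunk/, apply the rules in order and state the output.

ftuvotolung

Rule 1 (high vowel syncope): no segment meets the environment; /ftuvvotollunk/ is unchanged.
Rule 2 (post-nasal voicing): /k/ is a voiceless stop immediately after the nasal /n/, so it voices to [g]. /ftuvvotollunk/ → ftuvvotollung.
Rule 3 (degemination): /vv/ is a geminate; the first /v/ deletes. /ll/ is a geminate; the first /l/ deletes. /ftuvvotollung/ → ftuvotolung.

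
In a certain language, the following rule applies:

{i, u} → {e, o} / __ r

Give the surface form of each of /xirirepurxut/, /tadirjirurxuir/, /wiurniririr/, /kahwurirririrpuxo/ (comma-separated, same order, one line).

xerereporxut, taderjerorxuer, wiornererer, kahworerrererpuxo

/xirirepurxut/: /i/ is a high vowel immediately before /r/, so it lowers to [e]. /i/ is a high vowel immediately before /r/, so it lowers to [e]. /u/ is a high vowel immediately before /r/, so it lowers to [o]. → [xerereporxut].
/tadirjirurxuir/: /i/ is a high vowel immediately before /r/, so it lowers to [e]. /i/ is a high vowel immediately before /r/, so it lowers to [e]. /u/ is a high vowel immediately before /r/, so it lowers to [o]. /i/ is a high vowel immediately before /r/, so it lowers to [e]. → [taderjerorxuer].
/wiurniririr/: /u/ is a high vowel immediately before /r/, so it lowers to [o]. /i/ is a high vowel immediately before /r/, so it lowers to [e]. /i/ is a high vowel immediately before /r/, so it lowers to [e]. /i/ is a high vowel immediately before /r/, so it lowers to [e]. → [wiornererer].
/kahwurirririrpuxo/: /u/ is a high vowel immediately before /r/, so it lowers to [o]. /i/ is a high vowel immediately before /r/, so it lowers to [e]. /i/ is a high vowel immediately before /r/, so it lowers to [e]. /i/ is a high vowel immediately before /r/, so it lowers to [e]. → [kahworerrererpuxo].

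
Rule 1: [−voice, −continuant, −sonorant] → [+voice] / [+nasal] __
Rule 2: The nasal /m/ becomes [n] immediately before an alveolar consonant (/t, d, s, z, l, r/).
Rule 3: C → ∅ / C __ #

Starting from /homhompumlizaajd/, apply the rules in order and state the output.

homhombunlizaaj

Rule 1 (post-nasal voicing): /p/ is a voiceless stop immediately after the nasal /m/, so it voices to [b]. /homhompumlizaajd/ → homhombumlizaajd.
Rule 2 (nasal place assimilation): /m/ precedes the alveolar consonant /l/, so it assimilates in place to [n]. /homhombumlizaajd/ → homhombunlizaajd.
Rule 3 (final cluster simplification): /d/ is the second consonant of a word-final cluster /jd/, so it deletes. /homhombunlizaajd/ → homhombunlizaaj.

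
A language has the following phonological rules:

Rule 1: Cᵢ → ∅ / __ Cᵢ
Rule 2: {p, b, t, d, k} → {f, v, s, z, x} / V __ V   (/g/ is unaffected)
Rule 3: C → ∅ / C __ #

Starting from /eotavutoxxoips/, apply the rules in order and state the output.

Rule 1 (degemination): /xx/ is a geminate; the first /x/ deletes. /eotavutoxxoips/ → eotavutoxoips.
Rule 2 (intervocalic spirantization): /t/ is a stop between vowels /o/ and /a/, so it spirantizes to the fricative [s]. /t/ is a stop between vowels /u/ and /o/, so it spirantizes to the fricative [s]. /eotavutoxoips/ → eosavusoxoips.
Rule 3 (final cluster simplification): /s/ is the second consonant of a word-final cluster /ps/, so it deletes. /eosavusoxoips/ → eosavusoxoip.

eosavusoxoip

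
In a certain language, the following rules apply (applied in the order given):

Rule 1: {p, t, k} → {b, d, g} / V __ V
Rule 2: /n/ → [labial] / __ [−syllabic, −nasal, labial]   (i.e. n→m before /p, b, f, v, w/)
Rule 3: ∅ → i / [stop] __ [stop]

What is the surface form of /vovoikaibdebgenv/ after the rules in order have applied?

Rule 1 (intervocalic voicing): /k/ is a voiceless stop between vowels /i/ and /a/, so it voices to [g]. /vovoikaibdebgenv/ → vovoigaibdebgenv.
Rule 2 (nasal place assimilation): /n/ precedes the labial consonant /v/, so it assimilates in place to [m]. /vovoigaibdebgenv/ → vovoigaibdebgemv.
Rule 3 (stop-cluster i-epenthesis): /b/ and /d/ form a stop–stop cluster, so [i] is inserted between them. /b/ and /g/ form a stop–stop cluster, so [i] is inserted between them. /vovoigaibdebgemv/ → vovoigaibidebigemv.

vovoigaibidebigemv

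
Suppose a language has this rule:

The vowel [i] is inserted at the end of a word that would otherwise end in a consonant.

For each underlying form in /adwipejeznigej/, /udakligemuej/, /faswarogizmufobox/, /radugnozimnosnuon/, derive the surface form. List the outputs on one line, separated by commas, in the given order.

adwipejeznigeji, udakligemueji, faswarogizmufoboxi, radugnozimnosnuoni

/adwipejeznigej/: the form ends in the consonant /j/, so [i] is inserted word-finally. → [adwipejeznigeji].
/udakligemuej/: the form ends in the consonant /j/, so [i] is inserted word-finally. → [udakligemueji].
/faswarogizmufobox/: the form ends in the consonant /x/, so [i] is inserted word-finally. → [faswarogizmufoboxi].
/radugnozimnosnuon/: the form ends in the consonant /n/, so [i] is inserted word-finally. → [radugnozimnosnuoni].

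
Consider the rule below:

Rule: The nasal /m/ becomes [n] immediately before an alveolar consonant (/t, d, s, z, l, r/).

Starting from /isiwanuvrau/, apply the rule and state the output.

No segment of /isiwanuvrau/ meets the structural description of the rule, so the form surfaces unchanged.

isiwanuvrau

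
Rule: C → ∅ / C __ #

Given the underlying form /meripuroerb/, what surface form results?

/b/ is the second consonant of a word-final cluster /rb/, so it deletes.
The other instances of /m/, /r/, /p/ do not occur in the required environment and remain unchanged.
Surface form: [meripuroer].

meripuroer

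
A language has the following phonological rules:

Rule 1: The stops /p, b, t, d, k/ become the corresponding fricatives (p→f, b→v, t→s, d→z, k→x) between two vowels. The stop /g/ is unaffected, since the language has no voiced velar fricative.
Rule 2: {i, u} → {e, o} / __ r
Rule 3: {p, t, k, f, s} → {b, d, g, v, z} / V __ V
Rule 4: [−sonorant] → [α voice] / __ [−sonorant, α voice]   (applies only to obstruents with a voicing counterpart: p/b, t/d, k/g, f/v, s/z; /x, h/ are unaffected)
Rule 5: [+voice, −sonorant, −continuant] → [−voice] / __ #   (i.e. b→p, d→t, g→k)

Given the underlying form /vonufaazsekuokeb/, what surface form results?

vonuvaassexuoxep

Rule 1 (intervocalic spirantization): /k/ is a stop between vowels /e/ and /u/, so it spirantizes to the fricative [x]. /k/ is a stop between vowels /o/ and /e/, so it spirantizes to the fricative [x]. /vonufaazsekuokeb/ → vonufaazsexuoxeb.
Rule 2 (pre-rhotic lowering): no segment meets the environment; /vonufaazsexuoxeb/ is unchanged.
Rule 3 (intervocalic voicing): /f/ is a voiceless obstruent between vowels /u/ and /a/, so it voices to [v]. /vonufaazsexuoxeb/ → vonuvaazsexuoxeb.
Rule 4 (regressive voicing assimilation): /z/ precedes the voiceless obstruent /s/, so it devoices to [s] by assimilation. /vonuvaazsexuoxeb/ → vonuvaassexuoxeb.
Rule 5 (final devoicing): /b/ is a voiced stop in word-final position, so it devoices to [p]. /vonuvaassexuoxeb/ → vonuvaassexuoxep.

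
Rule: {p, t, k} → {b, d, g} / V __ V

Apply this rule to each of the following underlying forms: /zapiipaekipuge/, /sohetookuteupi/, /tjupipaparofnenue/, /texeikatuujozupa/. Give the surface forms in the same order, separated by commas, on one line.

zabiibaegibuge, sohedoogudeubi, tjubibabarofnenue, texeigaduujozuba

/zapiipaekipuge/: /p/ is a voiceless stop between vowels /a/ and /i/, so it voices to [b]. /p/ is a voiceless stop between vowels /i/ and /a/, so it voices to [b]. /k/ is a voiceless stop between vowels /e/ and /i/, so it voices to [g]. /p/ is a voiceless stop between vowels /i/ and /u/, so it voices to [b]. → [zabiibaegibuge].
/sohetookuteupi/: /t/ is a voiceless stop between vowels /e/ and /o/, so it voices to [d]. /k/ is a voiceless stop between vowels /o/ and /u/, so it voices to [g]. /t/ is a voiceless stop between vowels /u/ and /e/, so it voices to [d]. /p/ is a voiceless stop between vowels /u/ and /i/, so it voices to [b]. → [sohedoogudeubi].
/tjupipaparofnenue/: /p/ is a voiceless stop between vowels /u/ and /i/, so it voices to [b]. /p/ is a voiceless stop between vowels /i/ and /a/, so it voices to [b]. /p/ is a voiceless stop between vowels /a/ and /a/, so it voices to [b]. → [tjubibabarofnenue].
/texeikatuujozupa/: /k/ is a voiceless stop between vowels /i/ and /a/, so it voices to [g]. /t/ is a voiceless stop between vowels /a/ and /u/, so it voices to [d]. /p/ is a voiceless stop between vowels /u/ and /a/, so it voices to [b]. → [texeigaduujozuba].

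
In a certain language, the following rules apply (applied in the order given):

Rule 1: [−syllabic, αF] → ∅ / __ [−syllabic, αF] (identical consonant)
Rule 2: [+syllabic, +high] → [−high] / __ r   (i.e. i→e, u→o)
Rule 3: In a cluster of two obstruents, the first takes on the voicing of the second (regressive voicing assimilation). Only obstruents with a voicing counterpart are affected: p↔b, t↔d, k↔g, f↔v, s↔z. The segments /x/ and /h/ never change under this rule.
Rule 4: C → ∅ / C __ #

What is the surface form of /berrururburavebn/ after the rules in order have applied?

Rule 1 (degemination): /rr/ is a geminate; the first /r/ deletes. /berrururburavebn/ → berururburavebn.
Rule 2 (pre-rhotic lowering): /u/ is a high vowel immediately before /r/, so it lowers to [o]. /u/ is a high vowel immediately before /r/, so it lowers to [o]. /u/ is a high vowel immediately before /r/, so it lowers to [o]. /berururburavebn/ → berororboravebn.
Rule 3 (regressive voicing assimilation): no segment meets the environment; /berororboravebn/ is unchanged.
Rule 4 (final cluster simplification): /n/ is the second consonant of a word-final cluster /bn/, so it deletes. /berororboravebn/ → berororboraveb.

berororboraveb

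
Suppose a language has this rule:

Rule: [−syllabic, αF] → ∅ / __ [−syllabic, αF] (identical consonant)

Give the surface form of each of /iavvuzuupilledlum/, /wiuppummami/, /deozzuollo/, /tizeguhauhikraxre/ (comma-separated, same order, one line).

/iavvuzuupilledlum/: /vv/ is a geminate; the first /v/ deletes. /ll/ is a geminate; the first /l/ deletes. → [iavuzuupiledlum].
/wiuppummami/: /pp/ is a geminate; the first /p/ deletes. /mm/ is a geminate; the first /m/ deletes. → [wiupumami].
/deozzuollo/: /zz/ is a geminate; the first /z/ deletes. /ll/ is a geminate; the first /l/ deletes. → [deozuolo].
/tizeguhauhikraxre/: the rule's environment is not met; surfaces unchanged as [tizeguhauhikraxre].

iavuzuupiledlum, wiupumami, deozuolo, tizeguhauhikraxre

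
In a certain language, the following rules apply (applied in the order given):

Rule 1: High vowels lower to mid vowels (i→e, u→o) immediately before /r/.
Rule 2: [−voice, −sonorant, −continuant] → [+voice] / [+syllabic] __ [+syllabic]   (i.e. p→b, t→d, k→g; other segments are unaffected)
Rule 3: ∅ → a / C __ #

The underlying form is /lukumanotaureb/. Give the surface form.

Rule 1 (pre-rhotic lowering): /u/ is a high vowel immediately before /r/, so it lowers to [o]. /lukumanotaureb/ → lukumanotaoreb.
Rule 2 (intervocalic voicing): /k/ is a voiceless stop between vowels /u/ and /u/, so it voices to [g]. /t/ is a voiceless stop between vowels /o/ and /a/, so it voices to [d]. /lukumanotaoreb/ → lugumanodaoreb.
Rule 3 (final a-epenthesis): the form ends in the consonant /b/, so [a] is inserted word-finally. /lugumanodaoreb/ → lugumanodaoreba.

lugumanodaoreba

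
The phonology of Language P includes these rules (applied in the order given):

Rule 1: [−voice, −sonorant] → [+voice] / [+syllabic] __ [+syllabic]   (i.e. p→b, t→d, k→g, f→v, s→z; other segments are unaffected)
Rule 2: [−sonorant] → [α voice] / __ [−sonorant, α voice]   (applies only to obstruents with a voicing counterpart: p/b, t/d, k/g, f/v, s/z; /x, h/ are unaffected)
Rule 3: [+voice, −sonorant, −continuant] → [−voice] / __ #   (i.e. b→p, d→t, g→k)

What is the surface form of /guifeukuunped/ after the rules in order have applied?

Rule 1 (intervocalic voicing): /f/ is a voiceless obstruent between vowels /i/ and /e/, so it voices to [v]. /k/ is a voiceless obstruent between vowels /u/ and /u/, so it voices to [g]. /guifeukuunped/ → guiveuguunped.
Rule 2 (regressive voicing assimilation): no segment meets the environment; /guiveuguunped/ is unchanged.
Rule 3 (final devoicing): /d/ is a voiced stop in word-final position, so it devoices to [t]. /guiveuguunped/ → guiveuguunpet.

guiveuguunpet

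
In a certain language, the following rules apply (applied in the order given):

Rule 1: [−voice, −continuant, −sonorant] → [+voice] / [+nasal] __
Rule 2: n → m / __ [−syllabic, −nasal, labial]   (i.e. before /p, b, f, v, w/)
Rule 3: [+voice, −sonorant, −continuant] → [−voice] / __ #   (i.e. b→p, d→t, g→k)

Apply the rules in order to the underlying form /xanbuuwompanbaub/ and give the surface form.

xambuuwombambaup

Rule 1 (post-nasal voicing): /p/ is a voiceless stop immediately after the nasal /m/, so it voices to [b]. /xanbuuwompanbaub/ → xanbuuwombanbaub.
Rule 2 (nasal place assimilation): /n/ precedes the labial consonant /b/, so it assimilates in place to [m]. /n/ precedes the labial consonant /b/, so it assimilates in place to [m]. /xanbuuwombanbaub/ → xambuuwombambaub.
Rule 3 (final devoicing): /b/ is a voiced stop in word-final position, so it devoices to [p]. /xambuuwombambaub/ → xambuuwombambaup.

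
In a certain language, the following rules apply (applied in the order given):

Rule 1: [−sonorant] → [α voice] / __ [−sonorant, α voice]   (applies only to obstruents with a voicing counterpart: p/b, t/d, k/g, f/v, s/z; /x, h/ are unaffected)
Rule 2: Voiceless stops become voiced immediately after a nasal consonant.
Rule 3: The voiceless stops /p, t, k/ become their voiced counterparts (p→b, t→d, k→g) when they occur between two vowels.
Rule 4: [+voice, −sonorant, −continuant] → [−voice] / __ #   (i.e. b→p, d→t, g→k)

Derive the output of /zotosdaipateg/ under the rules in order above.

zodozdaibadek

Rule 1 (regressive voicing assimilation): /s/ precedes the voiced obstruent /d/, so it voices to [z] by assimilation. /zotosdaipateg/ → zotozdaipateg.
Rule 2 (post-nasal voicing): no segment meets the environment; /zotozdaipateg/ is unchanged.
Rule 3 (intervocalic voicing): /t/ is a voiceless stop between vowels /o/ and /o/, so it voices to [d]. /p/ is a voiceless stop between vowels /i/ and /a/, so it voices to [b]. /t/ is a voiceless stop between vowels /a/ and /e/, so it voices to [d]. /zotozdaipateg/ → zodozdaibadeg.
Rule 4 (final devoicing): /g/ is a voiced stop in word-final position, so it devoices to [k]. /zodozdaibadeg/ → zodozdaibadek.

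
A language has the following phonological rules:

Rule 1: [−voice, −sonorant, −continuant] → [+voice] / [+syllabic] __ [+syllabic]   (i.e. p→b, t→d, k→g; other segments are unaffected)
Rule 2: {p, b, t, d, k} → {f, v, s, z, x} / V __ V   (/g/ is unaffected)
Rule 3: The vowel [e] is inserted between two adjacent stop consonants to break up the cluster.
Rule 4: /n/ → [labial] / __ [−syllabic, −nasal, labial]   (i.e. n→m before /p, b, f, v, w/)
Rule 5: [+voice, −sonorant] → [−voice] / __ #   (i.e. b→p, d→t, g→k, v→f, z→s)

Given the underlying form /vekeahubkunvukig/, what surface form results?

vegeahubekumvugik

Rule 1 (intervocalic voicing): /k/ is a voiceless stop between vowels /e/ and /e/, so it voices to [g]. /k/ is a voiceless stop between vowels /u/ and /i/, so it voices to [g]. /vekeahubkunvukig/ → vegeahubkunvugig.
Rule 2 (intervocalic spirantization): no segment meets the environment; /vegeahubkunvugig/ is unchanged.
Rule 3 (stop-cluster e-epenthesis): /b/ and /k/ form a stop–stop cluster, so [e] is inserted between them. /vegeahubkunvugig/ → vegeahubekunvugig.
Rule 4 (nasal place assimilation): /n/ precedes the labial consonant /v/, so it assimilates in place to [m]. /vegeahubekunvugig/ → vegeahubekumvugig.
Rule 5 (final devoicing): /g/ is a voiced obstruent in word-final position, so it devoices to [k]. /vegeahubekumvugig/ → vegeahubekumvugik.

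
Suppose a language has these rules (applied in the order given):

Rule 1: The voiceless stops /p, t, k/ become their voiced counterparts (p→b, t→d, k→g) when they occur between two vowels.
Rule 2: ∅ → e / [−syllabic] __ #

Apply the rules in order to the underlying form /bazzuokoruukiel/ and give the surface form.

bazzuogoruugiele

Rule 1 (intervocalic voicing): /k/ is a voiceless stop between vowels /o/ and /o/, so it voices to [g]. /k/ is a voiceless stop between vowels /u/ and /i/, so it voices to [g]. /bazzuokoruukiel/ → bazzuogoruugiel.
Rule 2 (final e-epenthesis): the form ends in the consonant /l/, so [e] is inserted word-finally. /bazzuogoruugiel/ → bazzuogoruugiele.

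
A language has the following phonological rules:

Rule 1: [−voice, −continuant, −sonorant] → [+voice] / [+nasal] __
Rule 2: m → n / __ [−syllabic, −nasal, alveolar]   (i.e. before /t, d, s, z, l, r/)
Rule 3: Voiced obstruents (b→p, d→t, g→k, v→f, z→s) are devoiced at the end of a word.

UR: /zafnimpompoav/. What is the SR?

zafnimbomboaf

Rule 1 (post-nasal voicing): /p/ is a voiceless stop immediately after the nasal /m/, so it voices to [b]. /p/ is a voiceless stop immediately after the nasal /m/, so it voices to [b]. /zafnimpompoav/ → zafnimbomboav.
Rule 2 (nasal place assimilation): no segment meets the environment; /zafnimbomboav/ is unchanged.
Rule 3 (final devoicing): /v/ is a voiced obstruent in word-final position, so it devoices to [f]. /zafnimbomboav/ → zafnimbomboaf.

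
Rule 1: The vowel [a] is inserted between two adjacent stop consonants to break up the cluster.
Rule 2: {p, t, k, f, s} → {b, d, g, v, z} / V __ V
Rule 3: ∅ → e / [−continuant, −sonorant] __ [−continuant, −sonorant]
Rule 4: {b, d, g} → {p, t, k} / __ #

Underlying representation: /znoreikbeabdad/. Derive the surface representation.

znoreigabeabadat

Rule 1 (stop-cluster a-epenthesis): /k/ and /b/ form a stop–stop cluster, so [a] is inserted between them. /b/ and /d/ form a stop–stop cluster, so [a] is inserted between them. /znoreikbeabdad/ → znoreikabeabadad.
Rule 2 (intervocalic voicing): /k/ is a voiceless obstruent between vowels /i/ and /a/, so it voices to [g]. /znoreikabeabadad/ → znoreigabeabadad.
Rule 3 (stop-cluster e-epenthesis): no segment meets the environment; /znoreigabeabadad/ is unchanged.
Rule 4 (final devoicing): /d/ is a voiced stop in word-final position, so it devoices to [t]. /znoreigabeabadad/ → znoreigabeabadat.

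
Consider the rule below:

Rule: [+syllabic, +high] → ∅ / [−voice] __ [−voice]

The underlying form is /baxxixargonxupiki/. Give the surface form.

/i/ is a high vowel flanked by voiceless consonants /x/ and /x/, so it deletes.
/u/ is a high vowel flanked by voiceless consonants /x/ and /p/, so it deletes.
/i/ is a high vowel flanked by voiceless consonants /p/ and /k/, so it deletes.
The other instance of /i/ does not occur in the required environment and remains unchanged.
Surface form: [baxxxargonxpki].

baxxxargonxpki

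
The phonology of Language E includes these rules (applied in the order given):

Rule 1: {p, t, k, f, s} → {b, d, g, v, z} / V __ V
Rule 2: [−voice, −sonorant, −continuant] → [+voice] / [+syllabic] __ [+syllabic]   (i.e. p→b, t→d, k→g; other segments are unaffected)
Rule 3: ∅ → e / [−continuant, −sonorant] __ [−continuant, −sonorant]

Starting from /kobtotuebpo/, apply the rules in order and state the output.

kobetoduebepo

Rule 1 (intervocalic voicing): /t/ is a voiceless obstruent between vowels /o/ and /u/, so it voices to [d]. /kobtotuebpo/ → kobtoduebpo.
Rule 2 (intervocalic voicing): no segment meets the environment; /kobtoduebpo/ is unchanged.
Rule 3 (stop-cluster e-epenthesis): /b/ and /t/ form a stop–stop cluster, so [e] is inserted between them. /b/ and /p/ form a stop–stop cluster, so [e] is inserted between them. /kobtoduebpo/ → kobetoduebepo.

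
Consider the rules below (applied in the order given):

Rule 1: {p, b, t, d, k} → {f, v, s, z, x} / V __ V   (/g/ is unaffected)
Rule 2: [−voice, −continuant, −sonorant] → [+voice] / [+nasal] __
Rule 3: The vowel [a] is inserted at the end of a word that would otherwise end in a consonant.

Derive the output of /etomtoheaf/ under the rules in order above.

esomdoheafa

Rule 1 (intervocalic spirantization): /t/ is a stop between vowels /e/ and /o/, so it spirantizes to the fricative [s]. /etomtoheaf/ → esomtoheaf.
Rule 2 (post-nasal voicing): /t/ is a voiceless stop immediately after the nasal /m/, so it voices to [d]. /esomtoheaf/ → esomdoheaf.
Rule 3 (final a-epenthesis): the form ends in the consonant /f/, so [a] is inserted word-finally. /esomdoheaf/ → esomdoheafa.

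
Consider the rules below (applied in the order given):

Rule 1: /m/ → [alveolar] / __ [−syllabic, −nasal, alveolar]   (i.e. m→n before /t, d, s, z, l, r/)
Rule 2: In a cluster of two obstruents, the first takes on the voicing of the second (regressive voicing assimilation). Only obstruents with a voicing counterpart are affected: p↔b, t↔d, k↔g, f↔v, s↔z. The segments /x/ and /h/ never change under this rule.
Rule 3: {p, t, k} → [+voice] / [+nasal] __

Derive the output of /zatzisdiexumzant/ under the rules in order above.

zadzizdiexunzand

Rule 1 (nasal place assimilation): /m/ precedes the alveolar consonant /z/, so it assimilates in place to [n]. /zatzisdiexumzant/ → zatzisdiexunzant.
Rule 2 (regressive voicing assimilation): /t/ precedes the voiced obstruent /z/, so it voices to [d] by assimilation. /s/ precedes the voiced obstruent /d/, so it voices to [z] by assimilation. /zatzisdiexunzant/ → zadzizdiexunzant.
Rule 3 (post-nasal voicing): /t/ is a voiceless stop immediately after the nasal /n/, so it voices to [d]. /zadzizdiexunzant/ → zadzizdiexunzand.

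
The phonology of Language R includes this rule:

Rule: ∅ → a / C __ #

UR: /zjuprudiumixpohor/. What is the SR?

the form ends in the consonant /r/, so [a] is inserted word-finally.
Surface form: [zjuprudiumixpohora].

zjuprudiumixpohora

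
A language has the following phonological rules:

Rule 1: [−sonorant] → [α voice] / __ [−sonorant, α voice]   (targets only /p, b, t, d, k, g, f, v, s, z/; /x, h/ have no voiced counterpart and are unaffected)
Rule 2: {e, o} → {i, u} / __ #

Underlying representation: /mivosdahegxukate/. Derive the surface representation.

mivozdahekxukati

Rule 1 (regressive voicing assimilation): /s/ precedes the voiced obstruent /d/, so it voices to [z] by assimilation. /g/ precedes the voiceless obstruent /x/, so it devoices to [k] by assimilation. /mivosdahegxukate/ → mivozdahekxukate.
Rule 2 (final vowel raising): /e/ is a mid vowel in word-final position, so it raises to [i]. /mivozdahekxukate/ → mivozdahekxukati.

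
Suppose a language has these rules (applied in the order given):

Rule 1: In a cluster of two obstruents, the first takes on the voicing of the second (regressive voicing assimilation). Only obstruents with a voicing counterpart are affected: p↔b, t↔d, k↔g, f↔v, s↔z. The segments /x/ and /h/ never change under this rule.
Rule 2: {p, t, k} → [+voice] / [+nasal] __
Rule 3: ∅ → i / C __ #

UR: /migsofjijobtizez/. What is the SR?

miksofjijoptizezi

Rule 1 (regressive voicing assimilation): /g/ precedes the voiceless obstruent /s/, so it devoices to [k] by assimilation. /b/ precedes the voiceless obstruent /t/, so it devoices to [p] by assimilation. /migsofjijobtizez/ → miksofjijoptizez.
Rule 2 (post-nasal voicing): no segment meets the environment; /miksofjijoptizez/ is unchanged.
Rule 3 (final i-epenthesis): the form ends in the consonant /z/, so [i] is inserted word-finally. /miksofjijoptizez/ → miksofjijoptizezi.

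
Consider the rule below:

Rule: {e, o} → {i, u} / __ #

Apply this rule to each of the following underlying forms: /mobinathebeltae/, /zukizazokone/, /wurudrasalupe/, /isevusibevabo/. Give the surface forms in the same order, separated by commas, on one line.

/mobinathebeltae/: /e/ is a mid vowel in word-final position, so it raises to [i]. → [mobinathebeltai].
/zukizazokone/: /e/ is a mid vowel in word-final position, so it raises to [i]. → [zukizazokoni].
/wurudrasalupe/: /e/ is a mid vowel in word-final position, so it raises to [i]. → [wurudrasalupi].
/isevusibevabo/: /o/ is a mid vowel in word-final position, so it raises to [u]. → [isevusibevabu].

mobinathebeltai, zukizazokoni, wurudrasalupi, isevusibevabu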